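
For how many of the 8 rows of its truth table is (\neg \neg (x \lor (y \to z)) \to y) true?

4

x | y | z | (y \to z) | (x \lor (y \to z)) | \neg (x \lor (y \to z)) | \neg \neg (x \lor (y \to z)) | φ
- | - | - | --------- | ------------------ | ----------------------- | ---------------------------- | -
F | F | F |     T     |         T          |            F            |              T               | F
F | F | T |     T     |         T          |            F            |              T               | F
F | T | F |     F     |         F          |            T            |              F               | T
F | T | T |     T     |         T          |            F            |              T               | T
T | F | F |     T     |         T          |            F            |              T               | F
T | F | T |     T     |         T          |            F            |              T               | F
T | T | F |     F     |         T          |            F            |              T               | T
T | T | T |     T     |         T          |            F            |              T               | T
The formula is true on 4 of the 8 rows.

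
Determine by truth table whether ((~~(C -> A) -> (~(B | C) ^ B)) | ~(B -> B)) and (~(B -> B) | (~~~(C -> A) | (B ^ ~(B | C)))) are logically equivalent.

A | B | C || φ | ψ
T | T | T || T | T
T | T | F || T | T
T | F | T || F | F
T | F | F || T | T
F | T | T || T | T
F | T | F || T | T
F | F | T || T | T
F | F | F || T | T
The columns for φ and ψ agree on every row, so they are logically equivalent.

equivalent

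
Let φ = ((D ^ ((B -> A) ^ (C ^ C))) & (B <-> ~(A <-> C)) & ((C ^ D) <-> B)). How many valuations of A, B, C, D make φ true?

A | B | C | D | (B -> A) | (C ^ C) | ((B -> A) ^ (C ^ C)) | (D ^ ((B -> A) ^ (C ^ C))) | (A <-> C) | ~(A <-> C) | (B <-> ~(A <-> C)) | (C ^ D) | ((C ^ D) <-> B) | φ
- | - | - | - | -------- | ------- | -------------------- | -------------------------- | --------- | ---------- | ------------------ | ------- | --------------- | -
1 | 1 | 1 | 1 |    1     |    0    |          1           |             0              |     1     |     0      |         0          |    0    |        0        | 0
1 | 1 | 1 | 0 |    1     |    0    |          1           |             1              |     1     |     0      |         0          |    1    |        1        | 0
1 | 1 | 0 | 1 |    1     |    0    |          1           |             0              |     0     |     1      |         1          |    1    |        1        | 0
1 | 1 | 0 | 0 |    1     |    0    |          1           |             1              |     0     |     1      |         1          |    0    |        0        | 0
1 | 0 | 1 | 1 |    1     |    0    |          1           |             0              |     1     |     0      |         1          |    0    |        1        | 0
1 | 0 | 1 | 0 |    1     |    0    |          1           |             1              |     1     |     0      |         1          |    1    |        0        | 0
1 | 0 | 0 | 1 |    1     |    0    |          1           |             0              |     0     |     1      |         0          |    1    |        0        | 0
1 | 0 | 0 | 0 |    1     |    0    |          1           |             1              |     0     |     1      |         0          |    0    |        1        | 0
0 | 1 | 1 | 1 |    0     |    0    |          0           |             1              |     0     |     1      |         1          |    0    |        0        | 0
0 | 1 | 1 | 0 |    0     |    0    |          0           |             0              |     0     |     1      |         1          |    1    |        1        | 0
0 | 1 | 0 | 1 |    0     |    0    |          0           |             1              |     1     |     0      |         0          |    1    |        1        | 0
0 | 1 | 0 | 0 |    0     |    0    |          0           |             0              |     1     |     0      |         0          |    0    |        0        | 0
0 | 0 | 1 | 1 |    1     |    0    |          1           |             0              |     0     |     1      |         0          |    0    |        1        | 0
0 | 0 | 1 | 0 |    1     |    0    |          1           |             1              |     0     |     1      |         0          |    1    |        0        | 0
0 | 0 | 0 | 1 |    1     |    0    |          1           |             0              |     1     |     0      |         1          |    1    |        0        | 0
0 | 0 | 0 | 0 |    1     |    0    |          1           |             1              |     1     |     0      |         1          |    0    |        1        | 1
The formula is true on 1 of the 16 rows.

1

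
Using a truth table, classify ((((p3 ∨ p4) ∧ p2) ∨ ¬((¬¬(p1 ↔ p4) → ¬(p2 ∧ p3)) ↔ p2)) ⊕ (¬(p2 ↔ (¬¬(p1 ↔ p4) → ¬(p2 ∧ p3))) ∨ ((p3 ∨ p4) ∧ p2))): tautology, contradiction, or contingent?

contradiction

p1 | p2 | p3 | p4 || (p3 ∨ p4) | ((p3 ∨ p4) ∧ p2) | (p1 ↔ p4) | ¬(p1 ↔ p4) | ¬¬(p1 ↔ p4) | (p2 ∧ p3) | ¬(p2 ∧ p3) | (¬¬(p1 ↔ p4) → ¬(p2 ∧ p3)) | φ
F  | F  | F  | F  ||     F     |        F         |     T     |     F      |      T      |     F     |     T      |             T              | F
F  | F  | F  | T  ||     T     |        F         |     F     |     T      |      F      |     F     |     T      |             T              | F
F  | F  | T  | F  ||     T     |        F         |     T     |     F      |      T      |     F     |     T      |             T              | F
F  | F  | T  | T  ||     T     |        F         |     F     |     T      |      F      |     F     |     T      |             T              | F
F  | T  | F  | F  ||     F     |        F         |     T     |     F      |      T      |     F     |     T      |             T              | F
F  | T  | F  | T  ||     T     |        T         |     F     |     T      |      F      |     F     |     T      |             T              | F
F  | T  | T  | F  ||     T     |        T         |     T     |     F      |      T      |     T     |     F      |             F              | F
F  | T  | T  | T  ||     T     |        T         |     F     |     T      |      F      |     T     |     F      |             T              | F
T  | F  | F  | F  ||     F     |        F         |     F     |     T      |      F      |     F     |     T      |             T              | F
T  | F  | F  | T  ||     T     |        F         |     T     |     F      |      T      |     F     |     T      |             T              | F
T  | F  | T  | F  ||     T     |        F         |     F     |     T      |      F      |     F     |     T      |             T              | F
T  | F  | T  | T  ||     T     |        F         |     T     |     F      |      T      |     F     |     T      |             T              | F
T  | T  | F  | F  ||     F     |        F         |     F     |     T      |      F      |     F     |     T      |             T              | F
T  | T  | F  | T  ||     T     |        T         |     T     |     F      |      T      |     F     |     T      |             T              | F
T  | T  | T  | F  ||     T     |        T         |     F     |     T      |      F      |     T     |     F      |             T              | F
T  | T  | T  | T  ||     T     |        T         |     T     |     F      |      T      |     T     |     F      |             F              | F
Every row is F, so the formula is a contradiction.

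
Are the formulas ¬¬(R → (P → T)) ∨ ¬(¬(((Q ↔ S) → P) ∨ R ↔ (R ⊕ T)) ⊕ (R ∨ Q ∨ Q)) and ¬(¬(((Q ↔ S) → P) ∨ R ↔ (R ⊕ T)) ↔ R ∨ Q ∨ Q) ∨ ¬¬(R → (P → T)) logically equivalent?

P | Q | R | S | T || φ | ψ
T | T | T | T | T || T | T
T | T | T | T | F || F | T
T | T | T | F | T || T | T
T | T | T | F | F || F | T
T | T | F | T | T || T | T
T | T | F | T | F || T | T
T | T | F | F | T || T | T
T | T | F | F | F || T | T
T | F | T | T | T || T | T
T | F | T | T | F || F | T
T | F | T | F | T || T | T
T | F | T | F | F || F | T
T | F | F | T | T || T | T
T | F | F | T | F || T | T
T | F | F | F | T || T | T
T | F | F | F | F || T | T
F | T | T | T | T || T | T
F | T | T | T | F || T | T
F | T | T | F | T || T | T
F | T | T | F | F || T | T
F | T | F | T | T || T | T
F | T | F | T | F || T | T
F | T | F | F | T || T | T
F | T | F | F | F || T | T
F | F | T | T | T || T | T
F | F | T | T | F || T | T
F | F | T | F | T || T | T
F | F | T | F | F || T | T
F | F | F | T | T || T | T
F | F | F | T | F || T | T
F | F | F | F | T || T | T
F | F | F | F | F || T | T
The columns differ at P=T, Q=T, R=T, S=T, T=F (φ=F, ψ=T), so they are not equivalent.

not equivalent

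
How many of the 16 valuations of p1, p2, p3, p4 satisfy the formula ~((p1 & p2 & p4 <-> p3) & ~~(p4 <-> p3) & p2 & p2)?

p1  p2  p3  p4  |  (p1 & p2)  ((p1 & p2) & p4)  (((p1 & p2) & p4) <-> p3)  (p4 <-> p3)  ~(p4 <-> p3)  ~~(p4 <-> p3)  (~~(p4 <-> p3) & p2)  φ
F   F   F   F   |      F             F                      T                   T            F              T                 F            T
F   F   F   T   |      F             F                      T                   F            T              F                 F            T
F   F   T   F   |      F             F                      F                   F            T              F                 F            T
F   F   T   T   |      F             F                      F                   T            F              T                 F            T
F   T   F   F   |      F             F                      T                   T            F              T                 T            F
F   T   F   T   |      F             F                      T                   F            T              F                 F            T
F   T   T   F   |      F             F                      F                   F            T              F                 F            T
F   T   T   T   |      F             F                      F                   T            F              T                 T            T
T   F   F   F   |      F             F                      T                   T            F              T                 F            T
T   F   F   T   |      F             F                      T                   F            T              F                 F            T
T   F   T   F   |      F             F                      F                   F            T              F                 F            T
T   F   T   T   |      F             F                      F                   T            F              T                 F            T
T   T   F   F   |      T             F                      T                   T            F              T                 T            F
T   T   F   T   |      T             T                      F                   F            T              F                 F            T
T   T   T   F   |      T             F                      F                   F            T              F                 F            T
T   T   T   T   |      T             T                      T                   T            F              T                 T            F
The formula is true on 13 of the 16 rows.

13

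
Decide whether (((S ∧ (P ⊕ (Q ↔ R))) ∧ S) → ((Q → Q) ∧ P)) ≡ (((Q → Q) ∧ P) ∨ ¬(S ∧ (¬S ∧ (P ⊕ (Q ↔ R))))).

P  Q  R  S  |  φ  ψ
1  1  1  1  |  1  1
1  1  1  0  |  1  1
1  1  0  1  |  1  1
1  1  0  0  |  1  1
1  0  1  1  |  1  1
1  0  1  0  |  1  1
1  0  0  1  |  1  1
1  0  0  0  |  1  1
0  1  1  1  |  0  1
0  1  1  0  |  1  1
0  1  0  1  |  1  1
0  1  0  0  |  1  1
0  0  1  1  |  1  1
0  0  1  0  |  1  1
0  0  0  1  |  0  1
0  0  0  0  |  1  1
The columns differ at P=0, Q=1, R=1, S=1 (φ=0, ψ=1), so they are not equivalent.

not equivalent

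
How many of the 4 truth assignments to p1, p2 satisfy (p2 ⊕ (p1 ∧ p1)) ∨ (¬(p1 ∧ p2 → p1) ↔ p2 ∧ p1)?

p1 | p2 | (p1 ∧ p1) | (p2 ⊕ (p1 ∧ p1)) | (p1 ∧ p2) | ((p1 ∧ p2) → p1) | ¬((p1 ∧ p2) → p1) | (p2 ∧ p1) | φ
-- | -- | --------- | ---------------- | --------- | ---------------- | ----------------- | --------- | -
T  | T  |     T     |        F         |     T     |        T         |         F         |     T     | F
T  | F  |     T     |        T         |     F     |        T         |         F         |     F     | T
F  | T  |     F     |        T         |     F     |        T         |         F         |     F     | T
F  | F  |     F     |        F         |     F     |        T         |         F         |     F     | T
The formula is true on 3 of the 4 rows.

3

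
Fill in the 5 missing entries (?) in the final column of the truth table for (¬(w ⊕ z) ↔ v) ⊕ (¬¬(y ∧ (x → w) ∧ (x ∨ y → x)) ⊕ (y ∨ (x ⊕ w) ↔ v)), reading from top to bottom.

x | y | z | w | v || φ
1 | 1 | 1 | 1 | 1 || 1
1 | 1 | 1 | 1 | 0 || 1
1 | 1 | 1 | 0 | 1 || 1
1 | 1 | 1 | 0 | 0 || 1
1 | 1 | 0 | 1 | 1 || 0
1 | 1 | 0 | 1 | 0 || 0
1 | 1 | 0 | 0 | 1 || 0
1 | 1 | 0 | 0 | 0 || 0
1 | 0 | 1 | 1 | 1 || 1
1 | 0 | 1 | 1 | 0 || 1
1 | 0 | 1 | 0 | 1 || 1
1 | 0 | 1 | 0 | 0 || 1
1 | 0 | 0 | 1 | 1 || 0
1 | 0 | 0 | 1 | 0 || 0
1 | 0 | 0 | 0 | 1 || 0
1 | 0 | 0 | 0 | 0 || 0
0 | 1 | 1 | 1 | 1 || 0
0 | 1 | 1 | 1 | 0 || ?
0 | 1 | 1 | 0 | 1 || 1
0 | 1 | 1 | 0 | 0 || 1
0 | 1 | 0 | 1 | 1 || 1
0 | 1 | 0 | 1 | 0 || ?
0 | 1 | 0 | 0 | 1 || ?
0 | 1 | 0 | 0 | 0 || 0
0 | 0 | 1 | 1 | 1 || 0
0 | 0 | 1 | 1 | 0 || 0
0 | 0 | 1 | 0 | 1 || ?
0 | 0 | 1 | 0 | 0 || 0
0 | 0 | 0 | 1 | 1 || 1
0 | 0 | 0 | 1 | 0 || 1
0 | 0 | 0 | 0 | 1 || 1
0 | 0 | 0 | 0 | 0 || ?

Row x=0, y=1, z=1, w=1, v=0: (¬(w ⊕ z) ↔ v) = 0, (¬¬(y ∧ (x → w) ∧ (x ∨ y → x)) ⊕ (y ∨ (x ⊕ w) ↔ v)) = 0, so the formula = 0.
Row x=0, y=1, z=0, w=1, v=0: (¬(w ⊕ z) ↔ v) = 1, (¬¬(y ∧ (x → w) ∧ (x ∨ y → x)) ⊕ (y ∨ (x ⊕ w) ↔ v)) = 0, so the formula = 1.
Row x=0, y=1, z=0, w=0, v=1: (¬(w ⊕ z) ↔ v) = 1, (¬¬(y ∧ (x → w) ∧ (x ∨ y → x)) ⊕ (y ∨ (x ⊕ w) ↔ v)) = 1, so the formula = 0.
Row x=0, y=0, z=1, w=0, v=1: (¬(w ⊕ z) ↔ v) = 0, (¬¬(y ∧ (x → w) ∧ (x ∨ y → x)) ⊕ (y ∨ (x ⊕ w) ↔ v)) = 0, so the formula = 0.
Row x=0, y=0, z=0, w=0, v=0: (¬(w ⊕ z) ↔ v) = 0, (¬¬(y ∧ (x → w) ∧ (x ∨ y → x)) ⊕ (y ∨ (x ⊕ w) ↔ v)) = 1, so the formula = 1.

0, 1, 0, 0, 1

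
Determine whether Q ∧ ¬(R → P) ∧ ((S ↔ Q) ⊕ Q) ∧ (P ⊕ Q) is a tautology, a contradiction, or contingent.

P | Q | R | S || (R → P) | ¬(R → P) | (Q ∧ ¬(R → P)) | (S ↔ Q) | ((S ↔ Q) ⊕ Q) | (P ⊕ Q) | (((S ↔ Q) ⊕ Q) ∧ (P ⊕ Q)) | φ
T | T | T | T ||    T    |    F     |       F        |    T    |       F       |    F    |             F             | F
T | T | T | F ||    T    |    F     |       F        |    F    |       T       |    F    |             F             | F
T | T | F | T ||    T    |    F     |       F        |    T    |       F       |    F    |             F             | F
T | T | F | F ||    T    |    F     |       F        |    F    |       T       |    F    |             F             | F
T | F | T | T ||    T    |    F     |       F        |    F    |       F       |    T    |             F             | F
T | F | T | F ||    T    |    F     |       F        |    T    |       T       |    T    |             T             | F
T | F | F | T ||    T    |    F     |       F        |    F    |       F       |    T    |             F             | F
T | F | F | F ||    T    |    F     |       F        |    T    |       T       |    T    |             T             | F
F | T | T | T ||    F    |    T     |       T        |    T    |       F       |    T    |             F             | F
F | T | T | F ||    F    |    T     |       T        |    F    |       T       |    T    |             T             | T
F | T | F | T ||    T    |    F     |       F        |    T    |       F       |    T    |             F             | F
F | T | F | F ||    T    |    F     |       F        |    F    |       T       |    T    |             T             | F
F | F | T | T ||    F    |    T     |       F        |    F    |       F       |    F    |             F             | F
F | F | T | F ||    F    |    T     |       F        |    T    |       T       |    F    |             F             | F
F | F | F | T ||    T    |    F     |       F        |    F    |       F       |    F    |             F             | F
F | F | F | F ||    T    |    F     |       F        |    T    |       T       |    F    |             F             | F
1 of 16 rows are T, so the formula is contingent.

contingent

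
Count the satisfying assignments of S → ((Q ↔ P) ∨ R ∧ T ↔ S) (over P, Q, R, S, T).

P  Q  R  S  T  |  (S → (((Q ↔ P) ∨ (R ∧ T)) ↔ S))
T  T  T  T  T  |                 T               
T  T  T  T  F  |                 T               
T  T  T  F  T  |                 T               
T  T  T  F  F  |                 T               
T  T  F  T  T  |                 T               
T  T  F  T  F  |                 T               
T  T  F  F  T  |                 T               
T  T  F  F  F  |                 T               
T  F  T  T  T  |                 T               
T  F  T  T  F  |                 F               
T  F  T  F  T  |                 T               
T  F  T  F  F  |                 T               
T  F  F  T  T  |                 F               
T  F  F  T  F  |                 F               
T  F  F  F  T  |                 T               
T  F  F  F  F  |                 T               
F  T  T  T  T  |                 T               
F  T  T  T  F  |                 F               
F  T  T  F  T  |                 T               
F  T  T  F  F  |                 T               
F  T  F  T  T  |                 F               
F  T  F  T  F  |                 F               
F  T  F  F  T  |                 T               
F  T  F  F  F  |                 T               
F  F  T  T  T  |                 T               
F  F  T  T  F  |                 T               
F  F  T  F  T  |                 T               
F  F  T  F  F  |                 T               
F  F  F  T  T  |                 T               
F  F  F  T  F  |                 T               
F  F  F  F  T  |                 T               
F  F  F  F  F  |                 T               
The formula is true on 26 of the 32 rows.

26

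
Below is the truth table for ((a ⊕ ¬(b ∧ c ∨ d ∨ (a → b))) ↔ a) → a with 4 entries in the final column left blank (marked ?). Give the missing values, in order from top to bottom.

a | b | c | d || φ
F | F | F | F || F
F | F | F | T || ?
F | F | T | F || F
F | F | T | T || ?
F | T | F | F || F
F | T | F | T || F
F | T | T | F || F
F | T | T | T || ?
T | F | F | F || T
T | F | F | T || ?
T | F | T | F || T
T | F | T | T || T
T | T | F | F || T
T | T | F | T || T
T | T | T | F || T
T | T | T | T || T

F, F, F, T

Row a=F, b=F, c=F, d=T: ((a ⊕ ¬(b ∧ c ∨ d ∨ (a → b))) ↔ a) = T, so the formula = F.
Row a=F, b=F, c=T, d=T: ((a ⊕ ¬(b ∧ c ∨ d ∨ (a → b))) ↔ a) = T, so the formula = F.
Row a=F, b=T, c=T, d=T: ((a ⊕ ¬(b ∧ c ∨ d ∨ (a → b))) ↔ a) = T, so the formula = F.
Row a=T, b=F, c=F, d=T: ((a ⊕ ¬(b ∧ c ∨ d ∨ (a → b))) ↔ a) = T, so the formula = T.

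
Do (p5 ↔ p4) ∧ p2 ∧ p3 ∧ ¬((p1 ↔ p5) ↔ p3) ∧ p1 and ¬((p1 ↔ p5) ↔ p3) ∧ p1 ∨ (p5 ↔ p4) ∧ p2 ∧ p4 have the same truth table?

not equivalent

p1 | p2 | p3 | p4 | p5 | φ | ψ
-- | -- | -- | -- | -- | - | -
T  | T  | T  | T  | T  | F | T
T  | T  | T  | T  | F  | F | T
T  | T  | T  | F  | T  | F | F
T  | T  | T  | F  | F  | T | T
T  | T  | F  | T  | T  | F | T
T  | T  | F  | T  | F  | F | F
T  | T  | F  | F  | T  | F | T
T  | T  | F  | F  | F  | F | F
T  | F  | T  | T  | T  | F | F
T  | F  | T  | T  | F  | F | T
T  | F  | T  | F  | T  | F | F
T  | F  | T  | F  | F  | F | T
T  | F  | F  | T  | T  | F | T
T  | F  | F  | T  | F  | F | F
T  | F  | F  | F  | T  | F | T
T  | F  | F  | F  | F  | F | F
F  | T  | T  | T  | T  | F | T
F  | T  | T  | T  | F  | F | F
F  | T  | T  | F  | T  | F | F
F  | T  | T  | F  | F  | F | F
F  | T  | F  | T  | T  | F | T
F  | T  | F  | T  | F  | F | F
F  | T  | F  | F  | T  | F | F
F  | T  | F  | F  | F  | F | F
F  | F  | T  | T  | T  | F | F
F  | F  | T  | T  | F  | F | F
F  | F  | T  | F  | T  | F | F
F  | F  | T  | F  | F  | F | F
F  | F  | F  | T  | T  | F | F
F  | F  | F  | T  | F  | F | F
F  | F  | F  | F  | T  | F | F
F  | F  | F  | F  | F  | F | F
The columns differ at p1=T, p2=T, p3=T, p4=T, p5=T (φ=F, ψ=T), so they are not equivalent.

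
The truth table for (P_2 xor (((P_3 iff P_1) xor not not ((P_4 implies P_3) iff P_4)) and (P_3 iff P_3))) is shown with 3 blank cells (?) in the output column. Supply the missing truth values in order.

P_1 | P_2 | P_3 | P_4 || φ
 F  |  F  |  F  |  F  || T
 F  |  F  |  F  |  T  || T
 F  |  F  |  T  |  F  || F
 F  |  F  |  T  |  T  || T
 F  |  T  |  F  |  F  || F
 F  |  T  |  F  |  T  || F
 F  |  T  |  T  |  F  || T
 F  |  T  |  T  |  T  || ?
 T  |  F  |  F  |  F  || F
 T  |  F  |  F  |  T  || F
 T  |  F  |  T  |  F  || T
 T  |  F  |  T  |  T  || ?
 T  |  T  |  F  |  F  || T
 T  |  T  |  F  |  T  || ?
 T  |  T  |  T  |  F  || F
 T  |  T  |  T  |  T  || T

Row P_1=F, P_2=T, P_3=T, P_4=T: (((P_3 iff P_1) xor not not ((P_4 implies P_3) iff P_4)) and (P_3 iff P_3)) = T, so the formula = F.
Row P_1=T, P_2=F, P_3=T, P_4=T: (((P_3 iff P_1) xor not not ((P_4 implies P_3) iff P_4)) and (P_3 iff P_3)) = F, so the formula = F.
Row P_1=T, P_2=T, P_3=F, P_4=T: (((P_3 iff P_1) xor not not ((P_4 implies P_3) iff P_4)) and (P_3 iff P_3)) = F, so the formula = T.

F, F, T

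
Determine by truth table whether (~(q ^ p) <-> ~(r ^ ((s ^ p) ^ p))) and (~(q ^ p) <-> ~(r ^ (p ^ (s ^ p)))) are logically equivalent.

p | q | r | s | φ | ψ
- | - | - | - | - | -
F | F | F | F | T | T
F | F | F | T | F | F
F | F | T | F | F | F
F | F | T | T | T | T
F | T | F | F | F | F
F | T | F | T | T | T
F | T | T | F | T | T
F | T | T | T | F | F
T | F | F | F | F | F
T | F | F | T | T | T
T | F | T | F | T | T
T | F | T | T | F | F
T | T | F | F | T | T
T | T | F | T | F | F
T | T | T | F | F | F
T | T | T | T | T | T
The columns for φ and ψ agree on every row, so they are logically equivalent.

equivalent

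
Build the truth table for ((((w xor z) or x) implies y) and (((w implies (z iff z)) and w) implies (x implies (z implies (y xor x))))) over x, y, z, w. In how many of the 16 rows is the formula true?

9

x | y | z | w || φ
0 | 0 | 0 | 0 || 1
0 | 0 | 0 | 1 || 0
0 | 0 | 1 | 0 || 0
0 | 0 | 1 | 1 || 1
0 | 1 | 0 | 0 || 1
0 | 1 | 0 | 1 || 1
0 | 1 | 1 | 0 || 1
0 | 1 | 1 | 1 || 1
1 | 0 | 0 | 0 || 0
1 | 0 | 0 | 1 || 0
1 | 0 | 1 | 0 || 0
1 | 0 | 1 | 1 || 0
1 | 1 | 0 | 0 || 1
1 | 1 | 0 | 1 || 1
1 | 1 | 1 | 0 || 1
1 | 1 | 1 | 1 || 0
The formula is true on 9 of the 16 rows.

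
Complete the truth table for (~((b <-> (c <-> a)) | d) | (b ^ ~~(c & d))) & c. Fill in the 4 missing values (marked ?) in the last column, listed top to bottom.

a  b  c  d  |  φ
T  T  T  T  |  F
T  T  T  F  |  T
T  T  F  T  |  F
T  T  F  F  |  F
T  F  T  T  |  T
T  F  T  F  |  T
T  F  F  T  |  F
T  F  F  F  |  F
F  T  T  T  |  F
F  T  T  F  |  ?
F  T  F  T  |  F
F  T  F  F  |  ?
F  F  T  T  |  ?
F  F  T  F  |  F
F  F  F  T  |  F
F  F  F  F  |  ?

T, F, T, F

Row a=F, b=T, c=T, d=F: (~((b <-> (c <-> a)) | d) | (b ^ ~~(c & d))) = T, so the formula = T.
Row a=F, b=T, c=F, d=F: (~((b <-> (c <-> a)) | d) | (b ^ ~~(c & d))) = T, so the formula = F.
Row a=F, b=F, c=T, d=T: (~((b <-> (c <-> a)) | d) | (b ^ ~~(c & d))) = T, so the formula = T.
Row a=F, b=F, c=F, d=F: (~((b <-> (c <-> a)) | d) | (b ^ ~~(c & d))) = T, so the formula = F.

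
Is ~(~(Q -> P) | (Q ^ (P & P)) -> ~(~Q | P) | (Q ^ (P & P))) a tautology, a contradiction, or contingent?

P | Q | φ
- | - | -
T | T | F
T | F | F
F | T | F
F | F | F
Every row is F, so the formula is a contradiction.

contradiction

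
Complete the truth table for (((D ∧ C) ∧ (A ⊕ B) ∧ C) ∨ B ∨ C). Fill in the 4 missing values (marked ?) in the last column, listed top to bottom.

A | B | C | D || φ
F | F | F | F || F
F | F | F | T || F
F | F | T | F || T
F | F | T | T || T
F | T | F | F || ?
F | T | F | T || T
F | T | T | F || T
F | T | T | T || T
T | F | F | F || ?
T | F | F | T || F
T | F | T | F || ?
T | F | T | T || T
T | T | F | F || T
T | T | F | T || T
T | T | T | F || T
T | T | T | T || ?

T, F, T, T

Row A=F, B=T, C=F, D=F: ((D ∧ C) ∧ (A ⊕ B) ∧ C) = F, so the formula = T.
Row A=T, B=F, C=F, D=F: ((D ∧ C) ∧ (A ⊕ B) ∧ C) = F, so the formula = F.
Row A=T, B=F, C=T, D=F: ((D ∧ C) ∧ (A ⊕ B) ∧ C) = F, so the formula = T.
Row A=T, B=T, C=T, D=T: ((D ∧ C) ∧ (A ⊕ B) ∧ C) = F, so the formula = T.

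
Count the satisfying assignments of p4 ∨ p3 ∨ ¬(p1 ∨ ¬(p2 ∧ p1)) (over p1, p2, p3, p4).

12

p1 | p2 | p3 | p4 || (p2 ∧ p1) | ¬(p2 ∧ p1) | (p1 ∨ ¬(p2 ∧ p1)) | ¬(p1 ∨ ¬(p2 ∧ p1)) | (p4 ∨ p3 ∨ ¬(p1 ∨ ¬(p2 ∧ p1)))
0  | 0  | 0  | 0  ||     0     |     1      |         1         |         0          |               0               
0  | 0  | 0  | 1  ||     0     |     1      |         1         |         0          |               1               
0  | 0  | 1  | 0  ||     0     |     1      |         1         |         0          |               1               
0  | 0  | 1  | 1  ||     0     |     1      |         1         |         0          |               1               
0  | 1  | 0  | 0  ||     0     |     1      |         1         |         0          |               0               
0  | 1  | 0  | 1  ||     0     |     1      |         1         |         0          |               1               
0  | 1  | 1  | 0  ||     0     |     1      |         1         |         0          |               1               
0  | 1  | 1  | 1  ||     0     |     1      |         1         |         0          |               1               
1  | 0  | 0  | 0  ||     0     |     1      |         1         |         0          |               0               
1  | 0  | 0  | 1  ||     0     |     1      |         1         |         0          |               1               
1  | 0  | 1  | 0  ||     0     |     1      |         1         |         0          |               1               
1  | 0  | 1  | 1  ||     0     |     1      |         1         |         0          |               1               
1  | 1  | 0  | 0  ||     1     |     0      |         1         |         0          |               0               
1  | 1  | 0  | 1  ||     1     |     0      |         1         |         0          |               1               
1  | 1  | 1  | 0  ||     1     |     0      |         1         |         0          |               1               
1  | 1  | 1  | 1  ||     1     |     0      |         1         |         0          |               1               
The formula is true on 12 of the 16 rows.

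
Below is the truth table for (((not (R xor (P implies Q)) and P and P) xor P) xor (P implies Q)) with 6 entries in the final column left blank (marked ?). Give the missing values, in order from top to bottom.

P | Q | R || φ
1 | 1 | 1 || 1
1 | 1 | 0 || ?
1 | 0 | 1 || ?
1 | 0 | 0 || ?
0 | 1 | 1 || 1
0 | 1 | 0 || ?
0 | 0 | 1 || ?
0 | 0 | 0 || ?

0, 1, 0, 1, 1, 1

Row P=1, Q=1, R=0: ((not (R xor (P implies Q)) and P and P) xor P) = 1, (P implies Q) = 1, so the formula = 0.
Row P=1, Q=0, R=1: ((not (R xor (P implies Q)) and P and P) xor P) = 1, (P implies Q) = 0, so the formula = 1.
Row P=1, Q=0, R=0: ((not (R xor (P implies Q)) and P and P) xor P) = 0, (P implies Q) = 0, so the formula = 0.
Row P=0, Q=1, R=0: ((not (R xor (P implies Q)) and P and P) xor P) = 0, (P implies Q) = 1, so the formula = 1.
Row P=0, Q=0, R=1: ((not (R xor (P implies Q)) and P and P) xor P) = 0, (P implies Q) = 1, so the formula = 1.
Row P=0, Q=0, R=0: ((not (R xor (P implies Q)) and P and P) xor P) = 0, (P implies Q) = 1, so the formula = 1.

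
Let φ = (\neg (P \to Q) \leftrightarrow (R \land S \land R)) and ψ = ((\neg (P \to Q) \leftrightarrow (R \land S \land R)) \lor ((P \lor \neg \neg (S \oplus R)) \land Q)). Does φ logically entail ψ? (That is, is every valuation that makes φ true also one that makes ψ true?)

P | Q | R | S | φ | ψ
- | - | - | - | - | -
1 | 1 | 1 | 1 | 0 | 1
1 | 1 | 1 | 0 | 1 | 1
1 | 1 | 0 | 1 | 1 | 1
1 | 1 | 0 | 0 | 1 | 1
1 | 0 | 1 | 1 | 1 | 1
1 | 0 | 1 | 0 | 0 | 0
1 | 0 | 0 | 1 | 0 | 0
1 | 0 | 0 | 0 | 0 | 0
0 | 1 | 1 | 1 | 0 | 0
0 | 1 | 1 | 0 | 1 | 1
0 | 1 | 0 | 1 | 1 | 1
0 | 1 | 0 | 0 | 1 | 1
0 | 0 | 1 | 1 | 0 | 0
0 | 0 | 1 | 0 | 1 | 1
0 | 0 | 0 | 1 | 1 | 1
0 | 0 | 0 | 0 | 1 | 1
In every row where φ is true, ψ is also true, so φ ⊨ ψ.

yes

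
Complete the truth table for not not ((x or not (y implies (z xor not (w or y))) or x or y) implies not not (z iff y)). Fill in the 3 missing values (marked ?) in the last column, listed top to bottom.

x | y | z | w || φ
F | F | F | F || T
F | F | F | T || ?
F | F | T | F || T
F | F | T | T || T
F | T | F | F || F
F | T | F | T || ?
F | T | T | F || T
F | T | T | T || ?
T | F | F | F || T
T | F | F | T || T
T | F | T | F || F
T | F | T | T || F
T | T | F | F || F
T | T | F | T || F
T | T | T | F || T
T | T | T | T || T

T, F, T

Row x=F, y=F, z=F, w=T: ((x or not (y implies (z xor not (w or y))) or x or y) implies not not (z iff y)) = T, not ((x or not (y implies (z xor not (w or y))) or x or y) implies not not (z iff y)) = F, so the formula = T.
Row x=F, y=T, z=F, w=T: ((x or not (y implies (z xor not (w or y))) or x or y) implies not not (z iff y)) = F, not ((x or not (y implies (z xor not (w or y))) or x or y) implies not not (z iff y)) = T, so the formula = F.
Row x=F, y=T, z=T, w=T: ((x or not (y implies (z xor not (w or y))) or x or y) implies not not (z iff y)) = T, not ((x or not (y implies (z xor not (w or y))) or x or y) implies not not (z iff y)) = F, so the formula = T.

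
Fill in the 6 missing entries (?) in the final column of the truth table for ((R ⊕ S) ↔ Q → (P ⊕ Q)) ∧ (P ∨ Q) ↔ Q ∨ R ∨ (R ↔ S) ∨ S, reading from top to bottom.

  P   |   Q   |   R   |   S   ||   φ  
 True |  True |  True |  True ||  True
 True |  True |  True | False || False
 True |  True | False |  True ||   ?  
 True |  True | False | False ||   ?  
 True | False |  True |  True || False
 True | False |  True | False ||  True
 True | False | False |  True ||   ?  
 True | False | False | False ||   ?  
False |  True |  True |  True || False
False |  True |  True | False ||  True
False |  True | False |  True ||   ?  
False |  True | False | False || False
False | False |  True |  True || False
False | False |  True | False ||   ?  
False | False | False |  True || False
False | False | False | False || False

False, True, True, False, True, False

Row P=True, Q=True, R=False, S=True: (((R ⊕ S) ↔ Q → (P ⊕ Q)) ∧ (P ∨ Q)) = False, (Q ∨ R ∨ (R ↔ S) ∨ S) = True, so the formula = False.
Row P=True, Q=True, R=False, S=False: (((R ⊕ S) ↔ Q → (P ⊕ Q)) ∧ (P ∨ Q)) = True, (Q ∨ R ∨ (R ↔ S) ∨ S) = True, so the formula = True.
Row P=True, Q=False, R=False, S=True: (((R ⊕ S) ↔ Q → (P ⊕ Q)) ∧ (P ∨ Q)) = True, (Q ∨ R ∨ (R ↔ S) ∨ S) = True, so the formula = True.
Row P=True, Q=False, R=False, S=False: (((R ⊕ S) ↔ Q → (P ⊕ Q)) ∧ (P ∨ Q)) = False, (Q ∨ R ∨ (R ↔ S) ∨ S) = True, so the formula = False.
Row P=False, Q=True, R=False, S=True: (((R ⊕ S) ↔ Q → (P ⊕ Q)) ∧ (P ∨ Q)) = True, (Q ∨ R ∨ (R ↔ S) ∨ S) = True, so the formula = True.
Row P=False, Q=False, R=True, S=False: (((R ⊕ S) ↔ Q → (P ⊕ Q)) ∧ (P ∨ Q)) = False, (Q ∨ R ∨ (R ↔ S) ∨ S) = True, so the formula = False.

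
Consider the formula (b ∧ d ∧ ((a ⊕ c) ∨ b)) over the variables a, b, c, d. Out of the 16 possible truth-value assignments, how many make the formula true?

4

a  b  c  d  |  (b ∧ d ∧ ((a ⊕ c) ∨ b))
T  T  T  T  |             T           
T  T  T  F  |             F           
T  T  F  T  |             T           
T  T  F  F  |             F           
T  F  T  T  |             F           
T  F  T  F  |             F           
T  F  F  T  |             F           
T  F  F  F  |             F           
F  T  T  T  |             T           
F  T  T  F  |             F           
F  T  F  T  |             T           
F  T  F  F  |             F           
F  F  T  T  |             F           
F  F  T  F  |             F           
F  F  F  T  |             F           
F  F  F  F  |             F           
The formula is true on 4 of the 16 rows.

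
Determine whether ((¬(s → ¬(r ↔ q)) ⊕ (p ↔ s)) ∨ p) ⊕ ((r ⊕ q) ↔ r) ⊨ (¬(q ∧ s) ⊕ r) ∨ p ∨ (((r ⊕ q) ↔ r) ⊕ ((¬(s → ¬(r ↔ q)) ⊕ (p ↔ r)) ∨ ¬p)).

p  q  r  s  |  φ  ψ
1  1  1  1  |  1  1
1  1  1  0  |  1  1
1  1  0  1  |  1  1
1  1  0  0  |  1  1
1  0  1  1  |  0  1
1  0  1  0  |  0  1
1  0  0  1  |  0  1
1  0  0  0  |  0  1
0  1  1  1  |  1  1
0  1  1  0  |  1  1
0  1  0  1  |  0  1
0  1  0  0  |  1  1
0  0  1  1  |  1  0
0  0  1  0  |  0  0
0  0  0  1  |  0  1
0  0  0  0  |  0  1
At p=0, q=0, r=1, s=1 we have φ true but ψ false, so φ does not entail ψ.

no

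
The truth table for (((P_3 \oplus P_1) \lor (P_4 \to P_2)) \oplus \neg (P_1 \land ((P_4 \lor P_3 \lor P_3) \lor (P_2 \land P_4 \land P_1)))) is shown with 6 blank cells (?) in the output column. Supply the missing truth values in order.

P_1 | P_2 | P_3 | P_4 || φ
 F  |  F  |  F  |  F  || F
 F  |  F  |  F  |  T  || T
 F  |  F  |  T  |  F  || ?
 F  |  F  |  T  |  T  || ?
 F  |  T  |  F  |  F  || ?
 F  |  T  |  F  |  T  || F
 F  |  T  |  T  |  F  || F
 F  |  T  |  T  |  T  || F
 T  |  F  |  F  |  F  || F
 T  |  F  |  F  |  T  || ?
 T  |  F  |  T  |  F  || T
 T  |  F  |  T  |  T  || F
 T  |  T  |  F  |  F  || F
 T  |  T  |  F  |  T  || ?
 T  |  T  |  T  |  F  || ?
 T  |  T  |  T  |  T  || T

F, F, F, T, T, T

Row P_1=F, P_2=F, P_3=T, P_4=F: ((P_3 \oplus P_1) \lor (P_4 \to P_2)) = T, \neg (P_1 \land ((P_4 \lor P_3 \lor P_3) \lor (P_2 \land P_4 \land P_1))) = T, so the formula = F.
Row P_1=F, P_2=F, P_3=T, P_4=T: ((P_3 \oplus P_1) \lor (P_4 \to P_2)) = T, \neg (P_1 \land ((P_4 \lor P_3 \lor P_3) \lor (P_2 \land P_4 \land P_1))) = T, so the formula = F.
Row P_1=F, P_2=T, P_3=F, P_4=F: ((P_3 \oplus P_1) \lor (P_4 \to P_2)) = T, \neg (P_1 \land ((P_4 \lor P_3 \lor P_3) \lor (P_2 \land P_4 \land P_1))) = T, so the formula = F.
Row P_1=T, P_2=F, P_3=F, P_4=T: ((P_3 \oplus P_1) \lor (P_4 \to P_2)) = T, \neg (P_1 \land ((P_4 \lor P_3 \lor P_3) \lor (P_2 \land P_4 \land P_1))) = F, so the formula = T.
Row P_1=T, P_2=T, P_3=F, P_4=T: ((P_3 \oplus P_1) \lor (P_4 \to P_2)) = T, \neg (P_1 \land ((P_4 \lor P_3 \lor P_3) \lor (P_2 \land P_4 \land P_1))) = F, so the formula = T.
Row P_1=T, P_2=T, P_3=T, P_4=F: ((P_3 \oplus P_1) \lor (P_4 \to P_2)) = T, \neg (P_1 \land ((P_4 \lor P_3 \lor P_3) \lor (P_2 \land P_4 \land P_1))) = F, so the formula = T.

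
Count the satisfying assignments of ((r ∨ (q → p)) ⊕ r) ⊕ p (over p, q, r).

3

  p   |   q   |   r   || (((r ∨ (q → p)) ⊕ r) ⊕ p)
 True |  True |  True ||            True          
 True |  True | False ||           False          
 True | False |  True ||            True          
 True | False | False ||           False          
False |  True |  True ||           False          
False |  True | False ||           False          
False | False |  True ||           False          
False | False | False ||            True          
The formula is true on 3 of the 8 rows.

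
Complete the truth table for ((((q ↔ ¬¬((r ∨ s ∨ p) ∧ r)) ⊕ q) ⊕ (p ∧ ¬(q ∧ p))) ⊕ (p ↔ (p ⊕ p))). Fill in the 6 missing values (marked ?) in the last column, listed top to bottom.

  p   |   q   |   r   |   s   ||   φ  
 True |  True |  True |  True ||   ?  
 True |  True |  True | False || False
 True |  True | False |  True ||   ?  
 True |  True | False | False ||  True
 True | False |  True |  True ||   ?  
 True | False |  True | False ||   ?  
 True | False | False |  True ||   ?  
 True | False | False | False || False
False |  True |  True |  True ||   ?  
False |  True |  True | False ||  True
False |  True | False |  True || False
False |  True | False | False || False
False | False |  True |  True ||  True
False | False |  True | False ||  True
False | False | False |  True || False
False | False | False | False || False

Row p=True, q=True, r=True, s=True: (((q ↔ ¬¬((r ∨ s ∨ p) ∧ r)) ⊕ q) ⊕ (p ∧ ¬(q ∧ p))) = False, (p ↔ (p ⊕ p)) = False, so the formula = False.
Row p=True, q=True, r=False, s=True: (((q ↔ ¬¬((r ∨ s ∨ p) ∧ r)) ⊕ q) ⊕ (p ∧ ¬(q ∧ p))) = True, (p ↔ (p ⊕ p)) = False, so the formula = True.
Row p=True, q=False, r=True, s=True: (((q ↔ ¬¬((r ∨ s ∨ p) ∧ r)) ⊕ q) ⊕ (p ∧ ¬(q ∧ p))) = True, (p ↔ (p ⊕ p)) = False, so the formula = True.
Row p=True, q=False, r=True, s=False: (((q ↔ ¬¬((r ∨ s ∨ p) ∧ r)) ⊕ q) ⊕ (p ∧ ¬(q ∧ p))) = True, (p ↔ (p ⊕ p)) = False, so the formula = True.
Row p=True, q=False, r=False, s=True: (((q ↔ ¬¬((r ∨ s ∨ p) ∧ r)) ⊕ q) ⊕ (p ∧ ¬(q ∧ p))) = False, (p ↔ (p ⊕ p)) = False, so the formula = False.
Row p=False, q=True, r=True, s=True: (((q ↔ ¬¬((r ∨ s ∨ p) ∧ r)) ⊕ q) ⊕ (p ∧ ¬(q ∧ p))) = False, (p ↔ (p ⊕ p)) = True, so the formula = True.

False, True, True, True, False, True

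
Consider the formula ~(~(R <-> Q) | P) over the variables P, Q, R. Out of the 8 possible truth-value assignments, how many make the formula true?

P  Q  R     ~(~(R <-> Q) | P)
F  F  F             T        
F  F  T             F        
F  T  F             F        
F  T  T             T        
T  F  F             F        
T  F  T             F        
T  T  F             F        
T  T  T             F        
The formula is true on 2 of the 8 rows.

2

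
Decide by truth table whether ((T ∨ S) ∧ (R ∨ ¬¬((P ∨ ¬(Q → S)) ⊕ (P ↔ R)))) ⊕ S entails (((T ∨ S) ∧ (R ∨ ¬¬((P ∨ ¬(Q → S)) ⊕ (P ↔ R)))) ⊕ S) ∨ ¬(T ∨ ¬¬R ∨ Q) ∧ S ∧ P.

yes

P | Q | R | S | T || φ | ψ
T | T | T | T | T || F | F
T | T | T | T | F || F | F
T | T | T | F | T || T | T
T | T | T | F | F || F | F
T | T | F | T | T || F | F
T | T | F | T | F || F | F
T | T | F | F | T || T | T
T | T | F | F | F || F | F
T | F | T | T | T || F | F
T | F | T | T | F || F | F
T | F | T | F | T || T | T
T | F | T | F | F || F | F
T | F | F | T | T || F | F
T | F | F | T | F || F | T
T | F | F | F | T || T | T
T | F | F | F | F || F | F
F | T | T | T | T || F | F
F | T | T | T | F || F | F
F | T | T | F | T || T | T
F | T | T | F | F || F | F
F | T | F | T | T || F | F
F | T | F | T | F || F | F
F | T | F | F | T || F | F
F | T | F | F | F || F | F
F | F | T | T | T || F | F
F | F | T | T | F || F | F
F | F | T | F | T || T | T
F | F | T | F | F || F | F
F | F | F | T | T || F | F
F | F | F | T | F || F | F
F | F | F | F | T || T | T
F | F | F | F | F || F | F
In every row where φ is true, ψ is also true, so φ ⊨ ψ.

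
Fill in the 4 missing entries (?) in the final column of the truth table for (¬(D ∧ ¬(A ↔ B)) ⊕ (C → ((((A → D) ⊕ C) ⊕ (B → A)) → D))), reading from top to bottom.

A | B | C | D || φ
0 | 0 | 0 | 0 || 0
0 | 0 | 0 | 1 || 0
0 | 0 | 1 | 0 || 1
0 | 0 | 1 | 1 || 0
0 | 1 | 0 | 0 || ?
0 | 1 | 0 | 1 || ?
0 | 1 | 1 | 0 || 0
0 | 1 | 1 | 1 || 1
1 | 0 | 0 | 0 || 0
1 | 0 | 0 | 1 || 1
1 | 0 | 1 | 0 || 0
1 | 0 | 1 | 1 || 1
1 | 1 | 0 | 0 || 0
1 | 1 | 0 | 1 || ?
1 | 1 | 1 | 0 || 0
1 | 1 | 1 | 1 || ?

0, 1, 0, 0

Row A=0, B=1, C=0, D=0: ¬(D ∧ ¬(A ↔ B)) = 1, (C → ((((A → D) ⊕ C) ⊕ (B → A)) → D)) = 1, so the formula = 0.
Row A=0, B=1, C=0, D=1: ¬(D ∧ ¬(A ↔ B)) = 0, (C → ((((A → D) ⊕ C) ⊕ (B → A)) → D)) = 1, so the formula = 1.
Row A=1, B=1, C=0, D=1: ¬(D ∧ ¬(A ↔ B)) = 1, (C → ((((A → D) ⊕ C) ⊕ (B → A)) → D)) = 1, so the formula = 0.
Row A=1, B=1, C=1, D=1: ¬(D ∧ ¬(A ↔ B)) = 1, (C → ((((A → D) ⊕ C) ⊕ (B → A)) → D)) = 1, so the formula = 0.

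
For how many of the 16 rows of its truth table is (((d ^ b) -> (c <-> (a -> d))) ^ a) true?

8

a | b | c | d || (d ^ b) | (a -> d) | (c <-> (a -> d)) | φ
1 | 1 | 1 | 1 ||    0    |    1     |        1         | 0
1 | 1 | 1 | 0 ||    1    |    0     |        0         | 1
1 | 1 | 0 | 1 ||    0    |    1     |        0         | 0
1 | 1 | 0 | 0 ||    1    |    0     |        1         | 0
1 | 0 | 1 | 1 ||    1    |    1     |        1         | 0
1 | 0 | 1 | 0 ||    0    |    0     |        0         | 0
1 | 0 | 0 | 1 ||    1    |    1     |        0         | 1
1 | 0 | 0 | 0 ||    0    |    0     |        1         | 0
0 | 1 | 1 | 1 ||    0    |    1     |        1         | 1
0 | 1 | 1 | 0 ||    1    |    1     |        1         | 1
0 | 1 | 0 | 1 ||    0    |    1     |        0         | 1
0 | 1 | 0 | 0 ||    1    |    1     |        0         | 0
0 | 0 | 1 | 1 ||    1    |    1     |        1         | 1
0 | 0 | 1 | 0 ||    0    |    1     |        1         | 1
0 | 0 | 0 | 1 ||    1    |    1     |        0         | 0
0 | 0 | 0 | 0 ||    0    |    1     |        0         | 1
The formula is true on 8 of the 16 rows.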